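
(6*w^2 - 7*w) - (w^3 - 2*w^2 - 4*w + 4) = -w^3 + 8*w^2 - 3*w - 4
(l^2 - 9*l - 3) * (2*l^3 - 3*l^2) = 2*l^5 - 21*l^4 + 21*l^3 + 9*l^2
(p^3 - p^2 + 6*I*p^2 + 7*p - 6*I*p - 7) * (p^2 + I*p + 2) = p^5 - p^4 + 7*I*p^4 + 3*p^3 - 7*I*p^3 - 3*p^2 + 19*I*p^2 + 14*p - 19*I*p - 14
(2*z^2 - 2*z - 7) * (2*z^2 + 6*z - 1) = 4*z^4 + 8*z^3 - 28*z^2 - 40*z + 7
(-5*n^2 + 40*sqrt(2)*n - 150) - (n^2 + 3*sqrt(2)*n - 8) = -6*n^2 + 37*sqrt(2)*n - 142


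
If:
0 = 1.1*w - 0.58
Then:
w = 0.53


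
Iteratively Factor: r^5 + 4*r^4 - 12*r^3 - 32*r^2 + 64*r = (r + 4)*(r^4 - 12*r^2 + 16*r) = r*(r + 4)*(r^3 - 12*r + 16) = r*(r - 2)*(r + 4)*(r^2 + 2*r - 8) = r*(r - 2)^2*(r + 4)*(r + 4)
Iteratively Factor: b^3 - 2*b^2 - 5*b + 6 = (b - 1)*(b^2 - b - 6) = (b - 3)*(b - 1)*(b + 2)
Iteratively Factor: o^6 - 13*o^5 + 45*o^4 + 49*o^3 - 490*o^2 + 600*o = (o - 2)*(o^5 - 11*o^4 + 23*o^3 + 95*o^2 - 300*o) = o*(o - 2)*(o^4 - 11*o^3 + 23*o^2 + 95*o - 300) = o*(o - 5)*(o - 2)*(o^3 - 6*o^2 - 7*o + 60) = o*(o - 5)*(o - 4)*(o - 2)*(o^2 - 2*o - 15) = o*(o - 5)*(o - 4)*(o - 2)*(o + 3)*(o - 5)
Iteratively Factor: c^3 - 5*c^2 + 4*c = (c - 4)*(c^2 - c) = c*(c - 4)*(c - 1)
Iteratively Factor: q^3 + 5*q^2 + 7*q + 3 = (q + 1)*(q^2 + 4*q + 3) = (q + 1)*(q + 3)*(q + 1)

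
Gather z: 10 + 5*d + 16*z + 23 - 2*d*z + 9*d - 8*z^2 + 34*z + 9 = 14*d - 8*z^2 + z*(50 - 2*d) + 42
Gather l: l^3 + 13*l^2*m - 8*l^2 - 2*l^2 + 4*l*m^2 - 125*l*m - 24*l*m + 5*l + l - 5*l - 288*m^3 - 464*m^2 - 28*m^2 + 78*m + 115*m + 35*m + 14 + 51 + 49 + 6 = l^3 + l^2*(13*m - 10) + l*(4*m^2 - 149*m + 1) - 288*m^3 - 492*m^2 + 228*m + 120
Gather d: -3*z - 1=-3*z - 1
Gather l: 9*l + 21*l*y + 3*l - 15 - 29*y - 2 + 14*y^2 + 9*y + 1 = l*(21*y + 12) + 14*y^2 - 20*y - 16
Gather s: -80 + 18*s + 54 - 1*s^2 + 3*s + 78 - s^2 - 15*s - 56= -2*s^2 + 6*s - 4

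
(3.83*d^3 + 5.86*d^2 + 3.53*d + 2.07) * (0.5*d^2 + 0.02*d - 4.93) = 1.915*d^5 + 3.0066*d^4 - 16.9997*d^3 - 27.7842*d^2 - 17.3615*d - 10.2051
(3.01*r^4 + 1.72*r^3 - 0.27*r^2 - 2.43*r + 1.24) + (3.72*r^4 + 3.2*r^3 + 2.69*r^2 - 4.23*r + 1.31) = 6.73*r^4 + 4.92*r^3 + 2.42*r^2 - 6.66*r + 2.55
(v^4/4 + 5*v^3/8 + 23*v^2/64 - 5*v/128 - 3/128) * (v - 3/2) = v^5/4 + v^4/4 - 37*v^3/64 - 37*v^2/64 + 9*v/256 + 9/256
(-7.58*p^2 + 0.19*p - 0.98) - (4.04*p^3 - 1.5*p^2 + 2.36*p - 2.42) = -4.04*p^3 - 6.08*p^2 - 2.17*p + 1.44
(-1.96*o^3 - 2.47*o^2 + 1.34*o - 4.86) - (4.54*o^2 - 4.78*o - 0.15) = -1.96*o^3 - 7.01*o^2 + 6.12*o - 4.71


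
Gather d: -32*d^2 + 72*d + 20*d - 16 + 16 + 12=-32*d^2 + 92*d + 12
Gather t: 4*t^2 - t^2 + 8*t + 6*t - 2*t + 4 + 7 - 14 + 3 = 3*t^2 + 12*t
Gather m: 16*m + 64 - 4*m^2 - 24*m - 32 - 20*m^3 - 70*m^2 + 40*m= -20*m^3 - 74*m^2 + 32*m + 32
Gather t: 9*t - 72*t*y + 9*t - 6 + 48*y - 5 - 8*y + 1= t*(18 - 72*y) + 40*y - 10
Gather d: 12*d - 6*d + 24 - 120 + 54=6*d - 42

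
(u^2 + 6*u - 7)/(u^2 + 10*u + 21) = (u - 1)/(u + 3)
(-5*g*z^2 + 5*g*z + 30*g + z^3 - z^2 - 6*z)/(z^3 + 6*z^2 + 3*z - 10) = (-5*g*z + 15*g + z^2 - 3*z)/(z^2 + 4*z - 5)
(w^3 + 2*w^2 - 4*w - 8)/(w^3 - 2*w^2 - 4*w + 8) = (w + 2)/(w - 2)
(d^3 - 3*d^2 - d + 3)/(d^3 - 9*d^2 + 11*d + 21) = (d - 1)/(d - 7)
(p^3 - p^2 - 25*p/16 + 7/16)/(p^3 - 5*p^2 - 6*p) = (p^2 - 2*p + 7/16)/(p*(p - 6))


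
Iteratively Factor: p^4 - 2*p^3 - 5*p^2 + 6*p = (p - 1)*(p^3 - p^2 - 6*p) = (p - 1)*(p + 2)*(p^2 - 3*p) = p*(p - 1)*(p + 2)*(p - 3)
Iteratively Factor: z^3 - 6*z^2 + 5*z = (z)*(z^2 - 6*z + 5) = z*(z - 1)*(z - 5)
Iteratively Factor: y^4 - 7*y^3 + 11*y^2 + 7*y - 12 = (y - 1)*(y^3 - 6*y^2 + 5*y + 12) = (y - 3)*(y - 1)*(y^2 - 3*y - 4) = (y - 4)*(y - 3)*(y - 1)*(y + 1)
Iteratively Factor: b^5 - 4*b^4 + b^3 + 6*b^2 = (b)*(b^4 - 4*b^3 + b^2 + 6*b) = b*(b - 3)*(b^3 - b^2 - 2*b) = b*(b - 3)*(b - 2)*(b^2 + b) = b^2*(b - 3)*(b - 2)*(b + 1)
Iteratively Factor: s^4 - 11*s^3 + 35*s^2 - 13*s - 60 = (s - 3)*(s^3 - 8*s^2 + 11*s + 20) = (s - 5)*(s - 3)*(s^2 - 3*s - 4) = (s - 5)*(s - 4)*(s - 3)*(s + 1)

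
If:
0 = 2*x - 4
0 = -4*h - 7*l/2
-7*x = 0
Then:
No Solution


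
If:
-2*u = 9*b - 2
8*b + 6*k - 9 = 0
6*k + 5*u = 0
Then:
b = 28/61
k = 325/366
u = -65/61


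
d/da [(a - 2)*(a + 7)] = 2*a + 5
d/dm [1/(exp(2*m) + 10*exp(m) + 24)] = 2*(-exp(m) - 5)*exp(m)/(exp(2*m) + 10*exp(m) + 24)^2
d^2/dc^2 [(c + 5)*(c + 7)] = 2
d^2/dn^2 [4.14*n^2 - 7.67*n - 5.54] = 8.28000000000000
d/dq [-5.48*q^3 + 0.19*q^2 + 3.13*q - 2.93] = -16.44*q^2 + 0.38*q + 3.13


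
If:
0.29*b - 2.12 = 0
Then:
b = 7.31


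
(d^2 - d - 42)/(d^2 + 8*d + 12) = (d - 7)/(d + 2)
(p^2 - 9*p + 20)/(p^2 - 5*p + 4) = (p - 5)/(p - 1)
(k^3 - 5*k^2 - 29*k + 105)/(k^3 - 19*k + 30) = (k - 7)/(k - 2)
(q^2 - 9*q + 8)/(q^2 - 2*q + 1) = (q - 8)/(q - 1)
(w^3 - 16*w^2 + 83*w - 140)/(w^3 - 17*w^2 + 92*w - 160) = (w - 7)/(w - 8)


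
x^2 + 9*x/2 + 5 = (x + 2)*(x + 5/2)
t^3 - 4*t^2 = t^2*(t - 4)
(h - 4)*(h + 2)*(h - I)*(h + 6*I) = h^4 - 2*h^3 + 5*I*h^3 - 2*h^2 - 10*I*h^2 - 12*h - 40*I*h - 48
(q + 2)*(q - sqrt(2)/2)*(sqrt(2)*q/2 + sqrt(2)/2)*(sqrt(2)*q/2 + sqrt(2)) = q^4/2 - sqrt(2)*q^3/4 + 5*q^3/2 - 5*sqrt(2)*q^2/4 + 4*q^2 - 2*sqrt(2)*q + 2*q - sqrt(2)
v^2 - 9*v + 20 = (v - 5)*(v - 4)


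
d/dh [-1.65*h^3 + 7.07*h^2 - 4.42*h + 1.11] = -4.95*h^2 + 14.14*h - 4.42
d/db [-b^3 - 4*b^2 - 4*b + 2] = -3*b^2 - 8*b - 4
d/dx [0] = 0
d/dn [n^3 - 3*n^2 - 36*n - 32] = 3*n^2 - 6*n - 36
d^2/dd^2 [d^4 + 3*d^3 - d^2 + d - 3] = 12*d^2 + 18*d - 2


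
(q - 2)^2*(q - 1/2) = q^3 - 9*q^2/2 + 6*q - 2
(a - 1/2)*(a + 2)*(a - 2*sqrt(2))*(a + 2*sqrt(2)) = a^4 + 3*a^3/2 - 9*a^2 - 12*a + 8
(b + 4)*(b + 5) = b^2 + 9*b + 20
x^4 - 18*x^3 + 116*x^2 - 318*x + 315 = (x - 7)*(x - 5)*(x - 3)^2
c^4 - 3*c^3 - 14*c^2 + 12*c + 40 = (c - 5)*(c - 2)*(c + 2)^2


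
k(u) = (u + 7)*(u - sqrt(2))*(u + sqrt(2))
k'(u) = (u + 7)*(u - sqrt(2)) + (u + 7)*(u + sqrt(2)) + (u - sqrt(2))*(u + sqrt(2)) = 3*u^2 + 14*u - 2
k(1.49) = 1.87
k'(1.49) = 25.52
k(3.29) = 90.80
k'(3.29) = 76.53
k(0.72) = -11.44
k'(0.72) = 9.64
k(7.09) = 680.10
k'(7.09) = 248.06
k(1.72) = 8.36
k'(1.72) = 30.96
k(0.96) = -8.58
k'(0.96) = 14.20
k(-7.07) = -3.36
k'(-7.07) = 48.97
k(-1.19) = -3.39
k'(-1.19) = -14.41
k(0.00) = -14.00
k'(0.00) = -2.00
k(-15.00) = -1784.00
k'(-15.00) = 463.00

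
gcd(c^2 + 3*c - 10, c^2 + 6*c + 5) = c + 5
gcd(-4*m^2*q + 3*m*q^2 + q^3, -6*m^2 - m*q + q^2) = 1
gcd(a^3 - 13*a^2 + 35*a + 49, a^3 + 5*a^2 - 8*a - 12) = a + 1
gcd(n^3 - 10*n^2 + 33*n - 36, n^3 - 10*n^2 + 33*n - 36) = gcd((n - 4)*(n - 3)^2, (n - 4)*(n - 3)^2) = n^3 - 10*n^2 + 33*n - 36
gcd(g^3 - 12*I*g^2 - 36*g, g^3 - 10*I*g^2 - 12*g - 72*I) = g^2 - 12*I*g - 36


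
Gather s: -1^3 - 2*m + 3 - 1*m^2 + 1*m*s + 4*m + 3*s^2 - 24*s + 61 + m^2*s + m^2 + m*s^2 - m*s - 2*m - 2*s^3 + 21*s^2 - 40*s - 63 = -2*s^3 + s^2*(m + 24) + s*(m^2 - 64)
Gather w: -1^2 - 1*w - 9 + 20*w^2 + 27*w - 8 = 20*w^2 + 26*w - 18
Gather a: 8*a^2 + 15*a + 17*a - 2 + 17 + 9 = 8*a^2 + 32*a + 24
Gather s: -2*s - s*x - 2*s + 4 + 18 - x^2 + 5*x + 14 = s*(-x - 4) - x^2 + 5*x + 36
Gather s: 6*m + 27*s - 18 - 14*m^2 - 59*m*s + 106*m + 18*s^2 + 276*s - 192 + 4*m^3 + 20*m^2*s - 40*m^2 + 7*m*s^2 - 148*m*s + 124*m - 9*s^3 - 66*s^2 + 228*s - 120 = 4*m^3 - 54*m^2 + 236*m - 9*s^3 + s^2*(7*m - 48) + s*(20*m^2 - 207*m + 531) - 330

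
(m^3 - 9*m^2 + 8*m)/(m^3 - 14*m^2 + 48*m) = (m - 1)/(m - 6)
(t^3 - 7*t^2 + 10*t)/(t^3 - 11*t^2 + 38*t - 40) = t/(t - 4)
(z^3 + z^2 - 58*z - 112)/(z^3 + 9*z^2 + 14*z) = (z - 8)/z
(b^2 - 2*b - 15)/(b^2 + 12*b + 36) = (b^2 - 2*b - 15)/(b^2 + 12*b + 36)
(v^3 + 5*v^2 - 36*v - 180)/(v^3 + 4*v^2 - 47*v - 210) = (v - 6)/(v - 7)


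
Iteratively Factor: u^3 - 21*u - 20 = (u + 1)*(u^2 - u - 20) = (u + 1)*(u + 4)*(u - 5)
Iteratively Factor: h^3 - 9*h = (h)*(h^2 - 9) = h*(h + 3)*(h - 3)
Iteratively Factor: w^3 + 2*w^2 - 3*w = (w + 3)*(w^2 - w) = w*(w + 3)*(w - 1)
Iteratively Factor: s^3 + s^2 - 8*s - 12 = (s - 3)*(s^2 + 4*s + 4) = (s - 3)*(s + 2)*(s + 2)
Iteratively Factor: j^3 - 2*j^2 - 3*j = (j - 3)*(j^2 + j) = (j - 3)*(j + 1)*(j)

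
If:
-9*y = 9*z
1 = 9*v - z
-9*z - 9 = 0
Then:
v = 0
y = 1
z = -1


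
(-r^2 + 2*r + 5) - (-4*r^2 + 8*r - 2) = 3*r^2 - 6*r + 7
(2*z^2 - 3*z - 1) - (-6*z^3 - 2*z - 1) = 6*z^3 + 2*z^2 - z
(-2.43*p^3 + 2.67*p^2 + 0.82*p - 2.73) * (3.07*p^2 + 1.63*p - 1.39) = -7.4601*p^5 + 4.236*p^4 + 10.2472*p^3 - 10.7558*p^2 - 5.5897*p + 3.7947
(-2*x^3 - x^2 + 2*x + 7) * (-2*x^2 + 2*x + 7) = 4*x^5 - 2*x^4 - 20*x^3 - 17*x^2 + 28*x + 49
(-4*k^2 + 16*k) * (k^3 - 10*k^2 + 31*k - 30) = -4*k^5 + 56*k^4 - 284*k^3 + 616*k^2 - 480*k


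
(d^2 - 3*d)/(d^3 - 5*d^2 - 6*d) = (3 - d)/(-d^2 + 5*d + 6)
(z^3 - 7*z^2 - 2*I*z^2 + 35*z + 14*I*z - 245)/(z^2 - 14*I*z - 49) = (z^2 + z*(-7 + 5*I) - 35*I)/(z - 7*I)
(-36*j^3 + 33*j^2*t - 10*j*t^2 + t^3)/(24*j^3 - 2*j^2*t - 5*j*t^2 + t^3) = (-3*j + t)/(2*j + t)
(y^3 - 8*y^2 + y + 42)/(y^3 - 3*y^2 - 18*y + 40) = (y^3 - 8*y^2 + y + 42)/(y^3 - 3*y^2 - 18*y + 40)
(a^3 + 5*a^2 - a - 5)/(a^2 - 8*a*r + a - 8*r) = (-a^2 - 4*a + 5)/(-a + 8*r)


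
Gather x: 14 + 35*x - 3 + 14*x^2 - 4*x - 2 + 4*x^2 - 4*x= 18*x^2 + 27*x + 9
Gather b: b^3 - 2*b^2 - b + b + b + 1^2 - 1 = b^3 - 2*b^2 + b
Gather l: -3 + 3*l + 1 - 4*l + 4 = 2 - l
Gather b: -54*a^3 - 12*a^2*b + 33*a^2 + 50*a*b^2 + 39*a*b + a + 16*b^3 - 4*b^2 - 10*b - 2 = -54*a^3 + 33*a^2 + a + 16*b^3 + b^2*(50*a - 4) + b*(-12*a^2 + 39*a - 10) - 2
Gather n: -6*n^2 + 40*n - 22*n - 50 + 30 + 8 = -6*n^2 + 18*n - 12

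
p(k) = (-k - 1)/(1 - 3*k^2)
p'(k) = 6*k*(-k - 1)/(1 - 3*k^2)^2 - 1/(1 - 3*k^2)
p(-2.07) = -0.09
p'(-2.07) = -0.01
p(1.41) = 0.49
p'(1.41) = -0.63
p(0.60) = 20.00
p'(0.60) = -887.50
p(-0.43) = -1.28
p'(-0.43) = 5.17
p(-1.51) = -0.09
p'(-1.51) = 0.04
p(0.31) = -1.84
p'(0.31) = -6.22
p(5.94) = 0.07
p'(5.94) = -0.01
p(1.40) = 0.49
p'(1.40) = -0.64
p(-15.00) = -0.02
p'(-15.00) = 0.00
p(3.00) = 0.15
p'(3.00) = -0.07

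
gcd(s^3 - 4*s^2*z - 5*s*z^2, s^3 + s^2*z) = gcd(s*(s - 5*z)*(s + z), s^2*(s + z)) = s^2 + s*z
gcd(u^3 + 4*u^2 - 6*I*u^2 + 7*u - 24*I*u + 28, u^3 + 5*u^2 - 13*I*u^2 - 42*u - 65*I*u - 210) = u - 7*I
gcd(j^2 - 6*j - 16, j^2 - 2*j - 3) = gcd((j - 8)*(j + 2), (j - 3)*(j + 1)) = 1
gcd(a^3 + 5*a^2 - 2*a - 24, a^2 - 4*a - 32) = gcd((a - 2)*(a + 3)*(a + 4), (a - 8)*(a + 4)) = a + 4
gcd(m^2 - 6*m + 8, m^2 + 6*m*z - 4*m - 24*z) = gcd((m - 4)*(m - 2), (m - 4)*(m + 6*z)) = m - 4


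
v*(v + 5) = v^2 + 5*v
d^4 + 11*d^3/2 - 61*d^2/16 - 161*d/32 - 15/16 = (d - 5/4)*(d + 1/4)*(d + 1/2)*(d + 6)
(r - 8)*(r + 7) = r^2 - r - 56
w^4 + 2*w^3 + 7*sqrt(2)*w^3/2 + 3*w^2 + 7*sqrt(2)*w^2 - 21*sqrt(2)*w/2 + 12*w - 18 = (w - 1)*(w + 3)*(w + 3*sqrt(2)/2)*(w + 2*sqrt(2))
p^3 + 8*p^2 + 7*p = p*(p + 1)*(p + 7)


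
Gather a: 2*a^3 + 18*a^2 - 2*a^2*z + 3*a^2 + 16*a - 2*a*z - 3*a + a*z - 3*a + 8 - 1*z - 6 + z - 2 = 2*a^3 + a^2*(21 - 2*z) + a*(10 - z)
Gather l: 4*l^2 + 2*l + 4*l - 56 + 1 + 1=4*l^2 + 6*l - 54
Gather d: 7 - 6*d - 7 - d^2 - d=-d^2 - 7*d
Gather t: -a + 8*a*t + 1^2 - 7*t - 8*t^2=-a - 8*t^2 + t*(8*a - 7) + 1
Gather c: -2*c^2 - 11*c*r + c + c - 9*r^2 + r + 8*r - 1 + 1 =-2*c^2 + c*(2 - 11*r) - 9*r^2 + 9*r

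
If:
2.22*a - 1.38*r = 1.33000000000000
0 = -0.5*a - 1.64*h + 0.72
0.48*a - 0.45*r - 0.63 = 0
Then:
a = -0.80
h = 0.68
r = -2.26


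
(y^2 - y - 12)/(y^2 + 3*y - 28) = (y + 3)/(y + 7)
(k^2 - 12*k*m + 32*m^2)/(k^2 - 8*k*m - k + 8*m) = (k - 4*m)/(k - 1)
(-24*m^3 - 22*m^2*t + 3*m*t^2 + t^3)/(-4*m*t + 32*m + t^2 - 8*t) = (6*m^2 + 7*m*t + t^2)/(t - 8)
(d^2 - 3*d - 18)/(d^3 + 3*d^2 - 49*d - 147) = (d - 6)/(d^2 - 49)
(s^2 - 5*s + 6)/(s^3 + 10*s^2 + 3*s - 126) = (s - 2)/(s^2 + 13*s + 42)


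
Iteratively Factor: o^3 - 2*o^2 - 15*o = (o)*(o^2 - 2*o - 15) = o*(o - 5)*(o + 3)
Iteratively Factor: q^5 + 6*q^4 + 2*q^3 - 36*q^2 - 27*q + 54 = (q + 3)*(q^4 + 3*q^3 - 7*q^2 - 15*q + 18) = (q - 2)*(q + 3)*(q^3 + 5*q^2 + 3*q - 9) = (q - 2)*(q + 3)^2*(q^2 + 2*q - 3) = (q - 2)*(q - 1)*(q + 3)^2*(q + 3)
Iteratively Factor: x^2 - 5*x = (x)*(x - 5)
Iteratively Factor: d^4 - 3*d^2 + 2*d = (d + 2)*(d^3 - 2*d^2 + d) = (d - 1)*(d + 2)*(d^2 - d) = (d - 1)^2*(d + 2)*(d)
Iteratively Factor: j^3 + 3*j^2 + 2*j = (j + 2)*(j^2 + j) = (j + 1)*(j + 2)*(j)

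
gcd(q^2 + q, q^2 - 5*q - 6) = q + 1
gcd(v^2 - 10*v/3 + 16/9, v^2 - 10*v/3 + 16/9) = v^2 - 10*v/3 + 16/9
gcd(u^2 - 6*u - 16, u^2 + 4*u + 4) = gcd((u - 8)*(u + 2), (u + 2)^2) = u + 2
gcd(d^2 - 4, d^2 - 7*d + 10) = d - 2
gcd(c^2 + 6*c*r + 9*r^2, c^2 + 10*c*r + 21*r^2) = c + 3*r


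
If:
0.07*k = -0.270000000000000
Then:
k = -3.86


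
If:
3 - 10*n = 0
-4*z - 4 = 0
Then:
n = 3/10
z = -1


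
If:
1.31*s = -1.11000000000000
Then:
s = -0.85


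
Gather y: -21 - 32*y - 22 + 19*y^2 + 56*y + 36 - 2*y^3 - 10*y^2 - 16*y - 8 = -2*y^3 + 9*y^2 + 8*y - 15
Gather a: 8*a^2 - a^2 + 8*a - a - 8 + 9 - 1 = 7*a^2 + 7*a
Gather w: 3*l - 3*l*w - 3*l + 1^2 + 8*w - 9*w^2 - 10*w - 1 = -9*w^2 + w*(-3*l - 2)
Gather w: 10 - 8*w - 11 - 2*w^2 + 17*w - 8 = -2*w^2 + 9*w - 9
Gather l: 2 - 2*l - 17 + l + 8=-l - 7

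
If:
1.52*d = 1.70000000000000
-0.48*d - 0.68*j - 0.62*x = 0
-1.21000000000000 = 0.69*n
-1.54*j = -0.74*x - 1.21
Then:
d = 1.12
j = 0.24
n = -1.75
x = -1.13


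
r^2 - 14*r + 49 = (r - 7)^2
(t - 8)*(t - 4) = t^2 - 12*t + 32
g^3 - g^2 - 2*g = g*(g - 2)*(g + 1)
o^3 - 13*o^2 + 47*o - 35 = (o - 7)*(o - 5)*(o - 1)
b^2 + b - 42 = (b - 6)*(b + 7)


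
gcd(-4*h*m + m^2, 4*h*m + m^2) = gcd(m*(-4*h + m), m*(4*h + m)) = m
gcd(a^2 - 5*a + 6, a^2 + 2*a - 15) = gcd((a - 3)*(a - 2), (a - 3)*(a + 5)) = a - 3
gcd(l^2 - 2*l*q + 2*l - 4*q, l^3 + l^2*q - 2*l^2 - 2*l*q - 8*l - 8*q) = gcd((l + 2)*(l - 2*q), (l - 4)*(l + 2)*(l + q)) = l + 2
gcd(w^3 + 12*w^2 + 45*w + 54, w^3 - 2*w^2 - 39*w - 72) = w^2 + 6*w + 9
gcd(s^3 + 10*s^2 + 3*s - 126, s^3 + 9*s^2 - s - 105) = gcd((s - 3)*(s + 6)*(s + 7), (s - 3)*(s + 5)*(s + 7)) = s^2 + 4*s - 21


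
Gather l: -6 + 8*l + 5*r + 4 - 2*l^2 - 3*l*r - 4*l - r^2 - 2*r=-2*l^2 + l*(4 - 3*r) - r^2 + 3*r - 2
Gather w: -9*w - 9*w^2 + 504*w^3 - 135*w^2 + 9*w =504*w^3 - 144*w^2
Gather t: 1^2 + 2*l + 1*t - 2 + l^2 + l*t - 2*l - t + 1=l^2 + l*t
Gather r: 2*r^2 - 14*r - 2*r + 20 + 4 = 2*r^2 - 16*r + 24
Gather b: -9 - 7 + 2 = -14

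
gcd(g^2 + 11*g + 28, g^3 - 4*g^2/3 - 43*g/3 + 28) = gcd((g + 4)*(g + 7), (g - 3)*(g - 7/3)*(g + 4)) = g + 4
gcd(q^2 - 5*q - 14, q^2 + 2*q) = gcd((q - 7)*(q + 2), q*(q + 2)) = q + 2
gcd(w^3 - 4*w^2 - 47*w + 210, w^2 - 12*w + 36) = w - 6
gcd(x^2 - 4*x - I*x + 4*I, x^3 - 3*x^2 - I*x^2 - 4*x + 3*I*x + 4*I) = x^2 + x*(-4 - I) + 4*I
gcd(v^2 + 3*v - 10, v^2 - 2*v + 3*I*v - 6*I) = v - 2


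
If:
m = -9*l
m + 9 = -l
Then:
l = 9/8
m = -81/8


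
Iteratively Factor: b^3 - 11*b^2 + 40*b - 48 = (b - 4)*(b^2 - 7*b + 12) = (b - 4)^2*(b - 3)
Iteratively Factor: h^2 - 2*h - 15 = (h + 3)*(h - 5)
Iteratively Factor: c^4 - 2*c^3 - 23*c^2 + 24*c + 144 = (c + 3)*(c^3 - 5*c^2 - 8*c + 48) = (c - 4)*(c + 3)*(c^2 - c - 12) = (c - 4)^2*(c + 3)*(c + 3)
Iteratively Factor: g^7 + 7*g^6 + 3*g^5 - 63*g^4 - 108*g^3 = (g)*(g^6 + 7*g^5 + 3*g^4 - 63*g^3 - 108*g^2) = g^2*(g^5 + 7*g^4 + 3*g^3 - 63*g^2 - 108*g) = g^2*(g + 3)*(g^4 + 4*g^3 - 9*g^2 - 36*g) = g^2*(g + 3)*(g + 4)*(g^3 - 9*g) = g^2*(g - 3)*(g + 3)*(g + 4)*(g^2 + 3*g) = g^2*(g - 3)*(g + 3)^2*(g + 4)*(g)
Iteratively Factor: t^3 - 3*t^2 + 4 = (t + 1)*(t^2 - 4*t + 4) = (t - 2)*(t + 1)*(t - 2)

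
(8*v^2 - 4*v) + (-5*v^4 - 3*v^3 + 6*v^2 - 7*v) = -5*v^4 - 3*v^3 + 14*v^2 - 11*v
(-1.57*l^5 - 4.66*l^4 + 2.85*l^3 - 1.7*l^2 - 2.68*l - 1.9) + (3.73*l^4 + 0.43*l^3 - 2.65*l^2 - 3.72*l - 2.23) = -1.57*l^5 - 0.93*l^4 + 3.28*l^3 - 4.35*l^2 - 6.4*l - 4.13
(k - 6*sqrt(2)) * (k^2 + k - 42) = k^3 - 6*sqrt(2)*k^2 + k^2 - 42*k - 6*sqrt(2)*k + 252*sqrt(2)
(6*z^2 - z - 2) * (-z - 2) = -6*z^3 - 11*z^2 + 4*z + 4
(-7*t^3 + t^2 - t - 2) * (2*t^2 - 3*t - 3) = -14*t^5 + 23*t^4 + 16*t^3 - 4*t^2 + 9*t + 6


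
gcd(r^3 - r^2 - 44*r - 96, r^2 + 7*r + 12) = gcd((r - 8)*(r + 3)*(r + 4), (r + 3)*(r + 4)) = r^2 + 7*r + 12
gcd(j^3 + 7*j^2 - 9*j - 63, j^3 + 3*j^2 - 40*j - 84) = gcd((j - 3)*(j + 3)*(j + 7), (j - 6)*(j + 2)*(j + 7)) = j + 7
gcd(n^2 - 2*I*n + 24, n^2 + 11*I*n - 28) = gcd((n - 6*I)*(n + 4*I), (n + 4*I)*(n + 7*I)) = n + 4*I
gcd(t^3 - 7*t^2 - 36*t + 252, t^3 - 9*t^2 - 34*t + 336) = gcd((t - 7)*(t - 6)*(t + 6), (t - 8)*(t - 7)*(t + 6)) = t^2 - t - 42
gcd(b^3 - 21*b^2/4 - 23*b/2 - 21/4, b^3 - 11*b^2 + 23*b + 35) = b^2 - 6*b - 7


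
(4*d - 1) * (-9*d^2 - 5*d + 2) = -36*d^3 - 11*d^2 + 13*d - 2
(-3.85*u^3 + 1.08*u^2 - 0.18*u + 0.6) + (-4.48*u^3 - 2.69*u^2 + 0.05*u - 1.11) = -8.33*u^3 - 1.61*u^2 - 0.13*u - 0.51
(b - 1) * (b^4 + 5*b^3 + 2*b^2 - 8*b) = b^5 + 4*b^4 - 3*b^3 - 10*b^2 + 8*b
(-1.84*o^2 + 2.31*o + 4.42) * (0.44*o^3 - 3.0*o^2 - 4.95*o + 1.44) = -0.8096*o^5 + 6.5364*o^4 + 4.1228*o^3 - 27.3441*o^2 - 18.5526*o + 6.3648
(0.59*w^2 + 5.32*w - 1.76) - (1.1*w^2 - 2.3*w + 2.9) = -0.51*w^2 + 7.62*w - 4.66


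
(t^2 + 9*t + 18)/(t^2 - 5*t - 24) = (t + 6)/(t - 8)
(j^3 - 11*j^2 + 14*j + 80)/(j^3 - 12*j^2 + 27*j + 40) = (j + 2)/(j + 1)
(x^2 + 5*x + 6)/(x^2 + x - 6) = (x + 2)/(x - 2)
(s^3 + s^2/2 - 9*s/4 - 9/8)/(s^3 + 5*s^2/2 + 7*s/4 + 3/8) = (2*s - 3)/(2*s + 1)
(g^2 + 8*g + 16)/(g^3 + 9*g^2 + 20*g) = (g + 4)/(g*(g + 5))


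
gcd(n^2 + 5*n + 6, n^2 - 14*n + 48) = 1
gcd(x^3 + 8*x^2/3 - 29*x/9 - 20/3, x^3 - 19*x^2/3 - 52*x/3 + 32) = x + 3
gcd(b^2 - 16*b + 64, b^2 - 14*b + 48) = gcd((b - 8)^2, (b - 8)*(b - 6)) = b - 8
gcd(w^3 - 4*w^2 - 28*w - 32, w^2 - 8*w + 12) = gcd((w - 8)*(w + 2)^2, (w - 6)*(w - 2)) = 1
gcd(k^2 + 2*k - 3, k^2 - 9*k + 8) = k - 1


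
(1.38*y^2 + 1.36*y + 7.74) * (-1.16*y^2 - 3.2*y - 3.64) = -1.6008*y^4 - 5.9936*y^3 - 18.3536*y^2 - 29.7184*y - 28.1736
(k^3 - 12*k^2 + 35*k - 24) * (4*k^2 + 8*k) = 4*k^5 - 40*k^4 + 44*k^3 + 184*k^2 - 192*k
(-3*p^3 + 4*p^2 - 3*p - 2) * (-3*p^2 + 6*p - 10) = 9*p^5 - 30*p^4 + 63*p^3 - 52*p^2 + 18*p + 20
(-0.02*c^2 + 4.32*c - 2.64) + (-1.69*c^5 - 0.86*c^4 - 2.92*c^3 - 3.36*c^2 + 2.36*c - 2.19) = -1.69*c^5 - 0.86*c^4 - 2.92*c^3 - 3.38*c^2 + 6.68*c - 4.83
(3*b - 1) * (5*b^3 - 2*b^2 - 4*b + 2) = 15*b^4 - 11*b^3 - 10*b^2 + 10*b - 2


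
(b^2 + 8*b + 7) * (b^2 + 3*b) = b^4 + 11*b^3 + 31*b^2 + 21*b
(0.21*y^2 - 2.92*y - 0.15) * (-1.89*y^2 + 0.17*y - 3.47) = -0.3969*y^4 + 5.5545*y^3 - 0.9416*y^2 + 10.1069*y + 0.5205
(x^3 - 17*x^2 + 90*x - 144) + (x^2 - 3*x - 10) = x^3 - 16*x^2 + 87*x - 154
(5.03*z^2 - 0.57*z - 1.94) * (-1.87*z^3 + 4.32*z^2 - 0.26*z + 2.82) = -9.4061*z^5 + 22.7955*z^4 - 0.1424*z^3 + 5.952*z^2 - 1.103*z - 5.4708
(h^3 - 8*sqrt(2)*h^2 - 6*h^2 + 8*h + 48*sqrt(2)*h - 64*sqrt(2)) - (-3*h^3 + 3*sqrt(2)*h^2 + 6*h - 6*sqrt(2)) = 4*h^3 - 11*sqrt(2)*h^2 - 6*h^2 + 2*h + 48*sqrt(2)*h - 58*sqrt(2)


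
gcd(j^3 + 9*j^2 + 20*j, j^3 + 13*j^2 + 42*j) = j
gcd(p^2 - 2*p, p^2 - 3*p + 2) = p - 2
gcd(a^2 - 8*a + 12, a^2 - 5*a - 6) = a - 6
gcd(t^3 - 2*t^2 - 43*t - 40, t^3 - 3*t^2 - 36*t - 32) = t^2 - 7*t - 8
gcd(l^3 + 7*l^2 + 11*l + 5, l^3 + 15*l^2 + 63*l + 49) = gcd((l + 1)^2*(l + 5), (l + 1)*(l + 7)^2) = l + 1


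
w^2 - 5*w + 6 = (w - 3)*(w - 2)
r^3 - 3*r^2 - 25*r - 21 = (r - 7)*(r + 1)*(r + 3)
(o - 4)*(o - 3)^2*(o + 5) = o^4 - 5*o^3 - 17*o^2 + 129*o - 180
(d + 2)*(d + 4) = d^2 + 6*d + 8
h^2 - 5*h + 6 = (h - 3)*(h - 2)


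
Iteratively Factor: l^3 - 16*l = (l + 4)*(l^2 - 4*l) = l*(l + 4)*(l - 4)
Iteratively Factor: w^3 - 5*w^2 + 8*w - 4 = (w - 1)*(w^2 - 4*w + 4) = (w - 2)*(w - 1)*(w - 2)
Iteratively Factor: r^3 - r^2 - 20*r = (r - 5)*(r^2 + 4*r) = r*(r - 5)*(r + 4)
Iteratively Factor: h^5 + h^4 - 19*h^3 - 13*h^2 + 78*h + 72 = (h + 1)*(h^4 - 19*h^2 + 6*h + 72) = (h + 1)*(h + 4)*(h^3 - 4*h^2 - 3*h + 18) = (h - 3)*(h + 1)*(h + 4)*(h^2 - h - 6) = (h - 3)^2*(h + 1)*(h + 4)*(h + 2)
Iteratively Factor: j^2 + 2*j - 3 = (j - 1)*(j + 3)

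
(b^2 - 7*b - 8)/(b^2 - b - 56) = (b + 1)/(b + 7)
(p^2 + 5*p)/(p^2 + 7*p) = (p + 5)/(p + 7)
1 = 1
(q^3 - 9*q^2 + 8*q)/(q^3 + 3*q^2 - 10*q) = (q^2 - 9*q + 8)/(q^2 + 3*q - 10)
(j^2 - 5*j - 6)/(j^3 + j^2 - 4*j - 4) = (j - 6)/(j^2 - 4)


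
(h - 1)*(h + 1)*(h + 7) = h^3 + 7*h^2 - h - 7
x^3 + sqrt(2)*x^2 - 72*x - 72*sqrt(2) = (x - 6*sqrt(2))*(x + sqrt(2))*(x + 6*sqrt(2))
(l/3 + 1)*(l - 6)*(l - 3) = l^3/3 - 2*l^2 - 3*l + 18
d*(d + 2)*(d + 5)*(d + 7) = d^4 + 14*d^3 + 59*d^2 + 70*d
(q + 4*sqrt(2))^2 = q^2 + 8*sqrt(2)*q + 32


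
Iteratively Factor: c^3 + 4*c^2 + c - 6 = (c - 1)*(c^2 + 5*c + 6) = (c - 1)*(c + 2)*(c + 3)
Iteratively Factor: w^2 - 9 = (w - 3)*(w + 3)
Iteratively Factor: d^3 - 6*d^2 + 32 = (d + 2)*(d^2 - 8*d + 16) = (d - 4)*(d + 2)*(d - 4)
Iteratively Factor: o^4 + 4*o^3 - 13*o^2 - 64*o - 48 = (o - 4)*(o^3 + 8*o^2 + 19*o + 12) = (o - 4)*(o + 4)*(o^2 + 4*o + 3) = (o - 4)*(o + 1)*(o + 4)*(o + 3)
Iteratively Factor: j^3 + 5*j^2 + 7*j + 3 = (j + 3)*(j^2 + 2*j + 1) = (j + 1)*(j + 3)*(j + 1)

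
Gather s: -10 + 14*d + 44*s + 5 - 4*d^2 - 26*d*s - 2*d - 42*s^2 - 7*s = -4*d^2 + 12*d - 42*s^2 + s*(37 - 26*d) - 5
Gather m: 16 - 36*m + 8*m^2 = 8*m^2 - 36*m + 16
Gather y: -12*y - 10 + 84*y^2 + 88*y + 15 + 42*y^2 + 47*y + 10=126*y^2 + 123*y + 15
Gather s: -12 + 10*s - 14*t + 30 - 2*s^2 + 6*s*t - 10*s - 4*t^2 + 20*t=-2*s^2 + 6*s*t - 4*t^2 + 6*t + 18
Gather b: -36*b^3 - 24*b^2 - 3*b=-36*b^3 - 24*b^2 - 3*b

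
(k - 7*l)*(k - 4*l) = k^2 - 11*k*l + 28*l^2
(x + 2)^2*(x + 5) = x^3 + 9*x^2 + 24*x + 20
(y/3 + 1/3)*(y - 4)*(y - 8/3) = y^3/3 - 17*y^2/9 + 4*y/3 + 32/9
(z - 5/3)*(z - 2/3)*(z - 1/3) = z^3 - 8*z^2/3 + 17*z/9 - 10/27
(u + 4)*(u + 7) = u^2 + 11*u + 28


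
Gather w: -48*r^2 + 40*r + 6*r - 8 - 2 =-48*r^2 + 46*r - 10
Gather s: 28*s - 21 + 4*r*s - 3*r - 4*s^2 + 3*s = -3*r - 4*s^2 + s*(4*r + 31) - 21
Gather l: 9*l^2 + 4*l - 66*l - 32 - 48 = 9*l^2 - 62*l - 80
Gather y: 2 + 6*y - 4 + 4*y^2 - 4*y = 4*y^2 + 2*y - 2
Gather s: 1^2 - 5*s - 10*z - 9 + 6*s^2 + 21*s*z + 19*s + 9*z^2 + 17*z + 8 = 6*s^2 + s*(21*z + 14) + 9*z^2 + 7*z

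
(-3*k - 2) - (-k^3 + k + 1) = k^3 - 4*k - 3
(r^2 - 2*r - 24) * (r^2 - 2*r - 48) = r^4 - 4*r^3 - 68*r^2 + 144*r + 1152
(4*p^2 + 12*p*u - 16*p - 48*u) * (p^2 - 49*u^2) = 4*p^4 + 12*p^3*u - 16*p^3 - 196*p^2*u^2 - 48*p^2*u - 588*p*u^3 + 784*p*u^2 + 2352*u^3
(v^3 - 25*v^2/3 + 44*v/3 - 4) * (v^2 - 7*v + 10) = v^5 - 46*v^4/3 + 83*v^3 - 190*v^2 + 524*v/3 - 40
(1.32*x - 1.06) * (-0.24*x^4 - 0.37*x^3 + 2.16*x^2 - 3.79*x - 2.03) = -0.3168*x^5 - 0.234*x^4 + 3.2434*x^3 - 7.2924*x^2 + 1.3378*x + 2.1518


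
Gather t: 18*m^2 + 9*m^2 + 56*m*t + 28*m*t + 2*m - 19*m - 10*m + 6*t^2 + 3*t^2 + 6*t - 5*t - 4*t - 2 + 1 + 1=27*m^2 - 27*m + 9*t^2 + t*(84*m - 3)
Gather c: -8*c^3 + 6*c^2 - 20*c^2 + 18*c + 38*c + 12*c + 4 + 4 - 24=-8*c^3 - 14*c^2 + 68*c - 16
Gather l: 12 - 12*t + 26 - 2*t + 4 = 42 - 14*t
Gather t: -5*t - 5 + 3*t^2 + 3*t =3*t^2 - 2*t - 5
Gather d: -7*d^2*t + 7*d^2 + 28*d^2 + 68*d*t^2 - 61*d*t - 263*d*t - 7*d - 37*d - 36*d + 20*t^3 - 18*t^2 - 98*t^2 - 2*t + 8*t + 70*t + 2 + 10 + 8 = d^2*(35 - 7*t) + d*(68*t^2 - 324*t - 80) + 20*t^3 - 116*t^2 + 76*t + 20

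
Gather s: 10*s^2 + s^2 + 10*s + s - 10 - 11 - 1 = 11*s^2 + 11*s - 22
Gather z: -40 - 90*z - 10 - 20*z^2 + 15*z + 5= -20*z^2 - 75*z - 45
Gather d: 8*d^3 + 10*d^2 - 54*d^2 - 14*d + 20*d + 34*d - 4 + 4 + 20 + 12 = 8*d^3 - 44*d^2 + 40*d + 32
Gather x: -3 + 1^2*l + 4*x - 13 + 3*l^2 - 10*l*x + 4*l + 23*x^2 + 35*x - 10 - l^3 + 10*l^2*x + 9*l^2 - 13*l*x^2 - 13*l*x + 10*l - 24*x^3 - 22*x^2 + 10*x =-l^3 + 12*l^2 + 15*l - 24*x^3 + x^2*(1 - 13*l) + x*(10*l^2 - 23*l + 49) - 26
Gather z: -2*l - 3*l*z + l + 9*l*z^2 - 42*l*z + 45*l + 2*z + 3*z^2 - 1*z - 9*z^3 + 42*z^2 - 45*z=44*l - 9*z^3 + z^2*(9*l + 45) + z*(-45*l - 44)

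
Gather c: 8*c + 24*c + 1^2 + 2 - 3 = 32*c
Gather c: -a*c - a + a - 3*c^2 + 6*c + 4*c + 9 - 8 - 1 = -3*c^2 + c*(10 - a)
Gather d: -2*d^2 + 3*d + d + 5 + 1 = -2*d^2 + 4*d + 6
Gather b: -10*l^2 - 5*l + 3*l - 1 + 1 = -10*l^2 - 2*l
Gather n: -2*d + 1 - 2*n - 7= -2*d - 2*n - 6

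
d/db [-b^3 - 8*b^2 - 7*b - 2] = -3*b^2 - 16*b - 7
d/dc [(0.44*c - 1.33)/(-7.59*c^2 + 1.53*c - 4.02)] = (3.3396*c^2 - 20.1894*c + 0.2661)/(57.6081*c^4 - 23.2254*c^3 + 63.3645*c^2 - 12.3012*c + 16.1604)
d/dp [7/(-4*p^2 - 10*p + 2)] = 7*(4*p + 5)/(2*(2*p^2 + 5*p - 1)^2)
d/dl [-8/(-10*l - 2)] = -20/(5*l + 1)^2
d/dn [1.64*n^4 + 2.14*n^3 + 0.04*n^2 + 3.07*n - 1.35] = 6.56*n^3 + 6.42*n^2 + 0.08*n + 3.07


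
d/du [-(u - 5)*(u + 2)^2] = (8 - 3*u)*(u + 2)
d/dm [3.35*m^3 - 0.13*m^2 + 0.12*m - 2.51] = 10.05*m^2 - 0.26*m + 0.12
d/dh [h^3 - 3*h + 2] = 3*h^2 - 3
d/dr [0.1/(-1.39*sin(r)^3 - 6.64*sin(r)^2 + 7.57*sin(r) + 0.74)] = (0.417*sin(r)^2 + 1.328*sin(r) - 0.757)*cos(r)/(1.39*sin(r)^3 + 6.64*sin(r)^2 - 7.57*sin(r) - 0.74)^2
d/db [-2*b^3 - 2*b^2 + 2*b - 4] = -6*b^2 - 4*b + 2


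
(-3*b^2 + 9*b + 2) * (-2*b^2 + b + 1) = 6*b^4 - 21*b^3 + 2*b^2 + 11*b + 2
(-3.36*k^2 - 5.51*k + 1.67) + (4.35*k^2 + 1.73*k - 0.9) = 0.99*k^2 - 3.78*k + 0.77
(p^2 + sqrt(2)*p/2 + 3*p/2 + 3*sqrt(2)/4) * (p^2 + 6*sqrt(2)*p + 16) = p^4 + 3*p^3/2 + 13*sqrt(2)*p^3/2 + 39*sqrt(2)*p^2/4 + 22*p^2 + 8*sqrt(2)*p + 33*p + 12*sqrt(2)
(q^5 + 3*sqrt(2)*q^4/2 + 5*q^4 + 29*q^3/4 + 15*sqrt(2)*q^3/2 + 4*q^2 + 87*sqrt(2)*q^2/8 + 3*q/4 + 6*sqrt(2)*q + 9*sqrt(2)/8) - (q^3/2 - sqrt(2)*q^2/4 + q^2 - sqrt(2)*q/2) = q^5 + 3*sqrt(2)*q^4/2 + 5*q^4 + 27*q^3/4 + 15*sqrt(2)*q^3/2 + 3*q^2 + 89*sqrt(2)*q^2/8 + 3*q/4 + 13*sqrt(2)*q/2 + 9*sqrt(2)/8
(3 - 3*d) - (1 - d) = 2 - 2*d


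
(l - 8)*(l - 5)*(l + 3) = l^3 - 10*l^2 + l + 120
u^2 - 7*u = u*(u - 7)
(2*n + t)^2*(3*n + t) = 12*n^3 + 16*n^2*t + 7*n*t^2 + t^3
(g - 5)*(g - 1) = g^2 - 6*g + 5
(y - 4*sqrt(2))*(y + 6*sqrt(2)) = y^2 + 2*sqrt(2)*y - 48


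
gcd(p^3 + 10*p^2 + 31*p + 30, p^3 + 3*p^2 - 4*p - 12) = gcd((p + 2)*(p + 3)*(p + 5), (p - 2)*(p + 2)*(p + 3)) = p^2 + 5*p + 6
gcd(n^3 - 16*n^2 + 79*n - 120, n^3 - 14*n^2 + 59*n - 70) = n - 5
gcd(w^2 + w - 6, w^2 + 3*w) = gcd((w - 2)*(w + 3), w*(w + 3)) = w + 3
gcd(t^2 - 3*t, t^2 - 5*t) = t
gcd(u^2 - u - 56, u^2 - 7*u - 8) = u - 8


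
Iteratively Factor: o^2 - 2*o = (o - 2)*(o)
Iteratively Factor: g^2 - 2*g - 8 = (g + 2)*(g - 4)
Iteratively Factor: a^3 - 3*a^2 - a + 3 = (a + 1)*(a^2 - 4*a + 3) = (a - 3)*(a + 1)*(a - 1)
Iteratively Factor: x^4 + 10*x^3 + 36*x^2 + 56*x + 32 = (x + 4)*(x^3 + 6*x^2 + 12*x + 8) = (x + 2)*(x + 4)*(x^2 + 4*x + 4) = (x + 2)^2*(x + 4)*(x + 2)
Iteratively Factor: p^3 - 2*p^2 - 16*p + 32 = (p - 4)*(p^2 + 2*p - 8) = (p - 4)*(p - 2)*(p + 4)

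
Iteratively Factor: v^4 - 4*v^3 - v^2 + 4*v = (v)*(v^3 - 4*v^2 - v + 4) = v*(v - 4)*(v^2 - 1) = v*(v - 4)*(v - 1)*(v + 1)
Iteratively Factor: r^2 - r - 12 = (r - 4)*(r + 3)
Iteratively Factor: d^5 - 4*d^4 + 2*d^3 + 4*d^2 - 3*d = (d - 1)*(d^4 - 3*d^3 - d^2 + 3*d) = (d - 3)*(d - 1)*(d^3 - d) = (d - 3)*(d - 1)^2*(d^2 + d) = (d - 3)*(d - 1)^2*(d + 1)*(d)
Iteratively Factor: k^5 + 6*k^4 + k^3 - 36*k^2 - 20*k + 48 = (k + 3)*(k^4 + 3*k^3 - 8*k^2 - 12*k + 16) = (k - 2)*(k + 3)*(k^3 + 5*k^2 + 2*k - 8) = (k - 2)*(k - 1)*(k + 3)*(k^2 + 6*k + 8) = (k - 2)*(k - 1)*(k + 2)*(k + 3)*(k + 4)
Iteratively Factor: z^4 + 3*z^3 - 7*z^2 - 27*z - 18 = (z - 3)*(z^3 + 6*z^2 + 11*z + 6) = (z - 3)*(z + 2)*(z^2 + 4*z + 3) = (z - 3)*(z + 1)*(z + 2)*(z + 3)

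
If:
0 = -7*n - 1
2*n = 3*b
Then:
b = -2/21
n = -1/7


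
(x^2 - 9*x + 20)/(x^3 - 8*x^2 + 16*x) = (x - 5)/(x*(x - 4))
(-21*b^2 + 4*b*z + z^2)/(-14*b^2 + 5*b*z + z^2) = (-3*b + z)/(-2*b + z)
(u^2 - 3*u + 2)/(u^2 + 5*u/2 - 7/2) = 2*(u - 2)/(2*u + 7)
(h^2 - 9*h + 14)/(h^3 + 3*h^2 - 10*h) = (h - 7)/(h*(h + 5))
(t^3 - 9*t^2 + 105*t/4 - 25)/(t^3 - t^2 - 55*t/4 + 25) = (t - 4)/(t + 4)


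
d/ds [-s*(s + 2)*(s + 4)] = -3*s^2 - 12*s - 8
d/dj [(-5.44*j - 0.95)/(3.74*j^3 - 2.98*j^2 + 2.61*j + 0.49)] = (40.6912*j^3 - 5.5522*j^2 - 5.662*j - 0.1861)/(13.9876*j^6 - 22.2904*j^5 + 28.4032*j^4 - 11.8904*j^3 + 3.8917*j^2 + 2.5578*j + 0.2401)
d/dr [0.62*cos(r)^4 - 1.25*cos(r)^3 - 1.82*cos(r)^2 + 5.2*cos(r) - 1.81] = (-2.48*cos(r)^3 + 3.75*cos(r)^2 + 3.64*cos(r) - 5.2)*sin(r)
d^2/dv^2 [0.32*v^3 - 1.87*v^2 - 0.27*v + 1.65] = 1.92*v - 3.74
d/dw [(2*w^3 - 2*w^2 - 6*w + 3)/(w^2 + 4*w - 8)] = 2*(w^4 + 8*w^3 - 25*w^2 + 13*w + 18)/(w^4 + 8*w^3 - 64*w + 64)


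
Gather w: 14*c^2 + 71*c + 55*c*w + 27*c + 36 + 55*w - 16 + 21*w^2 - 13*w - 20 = 14*c^2 + 98*c + 21*w^2 + w*(55*c + 42)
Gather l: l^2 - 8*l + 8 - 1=l^2 - 8*l + 7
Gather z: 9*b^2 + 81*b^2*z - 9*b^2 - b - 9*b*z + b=z*(81*b^2 - 9*b)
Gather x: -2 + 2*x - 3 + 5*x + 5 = 7*x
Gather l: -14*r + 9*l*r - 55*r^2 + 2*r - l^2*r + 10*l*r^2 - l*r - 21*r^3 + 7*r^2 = -l^2*r + l*(10*r^2 + 8*r) - 21*r^3 - 48*r^2 - 12*r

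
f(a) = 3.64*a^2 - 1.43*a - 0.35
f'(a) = 7.28*a - 1.43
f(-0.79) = 3.05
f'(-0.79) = -7.18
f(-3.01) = 36.93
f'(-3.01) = -23.34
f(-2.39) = 23.86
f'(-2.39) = -18.83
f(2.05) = 12.02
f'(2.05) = 13.49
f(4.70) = 73.34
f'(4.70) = 32.79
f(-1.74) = 13.16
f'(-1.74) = -14.10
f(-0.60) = 1.82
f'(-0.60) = -5.80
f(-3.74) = 55.91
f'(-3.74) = -28.66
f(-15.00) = 840.10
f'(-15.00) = -110.63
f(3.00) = 28.12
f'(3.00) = 20.41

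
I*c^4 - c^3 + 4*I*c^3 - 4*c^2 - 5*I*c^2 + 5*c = c*(c + 5)*(c + I)*(I*c - I)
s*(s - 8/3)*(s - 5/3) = s^3 - 13*s^2/3 + 40*s/9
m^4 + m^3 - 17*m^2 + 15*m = m*(m - 3)*(m - 1)*(m + 5)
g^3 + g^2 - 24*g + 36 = (g - 3)*(g - 2)*(g + 6)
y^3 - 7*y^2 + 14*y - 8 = (y - 4)*(y - 2)*(y - 1)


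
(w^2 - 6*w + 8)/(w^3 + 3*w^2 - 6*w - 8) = (w - 4)/(w^2 + 5*w + 4)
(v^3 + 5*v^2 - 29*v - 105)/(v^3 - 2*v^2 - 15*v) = (v + 7)/v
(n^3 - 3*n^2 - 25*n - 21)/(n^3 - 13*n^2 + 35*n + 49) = (n + 3)/(n - 7)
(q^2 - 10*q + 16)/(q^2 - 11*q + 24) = (q - 2)/(q - 3)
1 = 1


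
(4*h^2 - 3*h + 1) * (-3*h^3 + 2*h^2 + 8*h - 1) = -12*h^5 + 17*h^4 + 23*h^3 - 26*h^2 + 11*h - 1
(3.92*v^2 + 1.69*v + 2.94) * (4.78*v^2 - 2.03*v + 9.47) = 18.7376*v^4 + 0.120600000000001*v^3 + 47.7449*v^2 + 10.0361*v + 27.8418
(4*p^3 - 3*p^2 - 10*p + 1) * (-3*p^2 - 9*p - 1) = -12*p^5 - 27*p^4 + 53*p^3 + 90*p^2 + p - 1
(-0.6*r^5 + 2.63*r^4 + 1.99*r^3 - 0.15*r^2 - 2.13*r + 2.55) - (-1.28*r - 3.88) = -0.6*r^5 + 2.63*r^4 + 1.99*r^3 - 0.15*r^2 - 0.85*r + 6.43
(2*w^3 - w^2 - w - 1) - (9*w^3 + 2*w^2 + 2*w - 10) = -7*w^3 - 3*w^2 - 3*w + 9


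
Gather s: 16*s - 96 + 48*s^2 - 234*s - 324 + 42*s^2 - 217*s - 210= 90*s^2 - 435*s - 630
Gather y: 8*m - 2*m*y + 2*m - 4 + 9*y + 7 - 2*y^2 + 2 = 10*m - 2*y^2 + y*(9 - 2*m) + 5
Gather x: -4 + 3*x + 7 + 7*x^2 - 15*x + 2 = 7*x^2 - 12*x + 5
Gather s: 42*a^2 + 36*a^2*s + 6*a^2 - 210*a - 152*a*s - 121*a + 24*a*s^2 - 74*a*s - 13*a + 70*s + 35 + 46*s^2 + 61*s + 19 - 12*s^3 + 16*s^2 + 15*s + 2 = 48*a^2 - 344*a - 12*s^3 + s^2*(24*a + 62) + s*(36*a^2 - 226*a + 146) + 56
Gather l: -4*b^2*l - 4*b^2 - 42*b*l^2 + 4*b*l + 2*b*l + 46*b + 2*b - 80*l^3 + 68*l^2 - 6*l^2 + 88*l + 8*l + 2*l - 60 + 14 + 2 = -4*b^2 + 48*b - 80*l^3 + l^2*(62 - 42*b) + l*(-4*b^2 + 6*b + 98) - 44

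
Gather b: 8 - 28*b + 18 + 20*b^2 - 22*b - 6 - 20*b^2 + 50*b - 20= 0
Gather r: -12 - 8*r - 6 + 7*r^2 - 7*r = 7*r^2 - 15*r - 18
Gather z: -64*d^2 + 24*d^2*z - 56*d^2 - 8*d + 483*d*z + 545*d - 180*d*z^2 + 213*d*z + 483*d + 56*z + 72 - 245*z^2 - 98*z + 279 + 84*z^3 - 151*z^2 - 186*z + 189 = -120*d^2 + 1020*d + 84*z^3 + z^2*(-180*d - 396) + z*(24*d^2 + 696*d - 228) + 540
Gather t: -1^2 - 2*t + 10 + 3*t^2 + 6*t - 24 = 3*t^2 + 4*t - 15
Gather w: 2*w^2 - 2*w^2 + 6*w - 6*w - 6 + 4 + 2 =0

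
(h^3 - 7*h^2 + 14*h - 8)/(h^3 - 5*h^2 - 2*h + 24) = (h^2 - 3*h + 2)/(h^2 - h - 6)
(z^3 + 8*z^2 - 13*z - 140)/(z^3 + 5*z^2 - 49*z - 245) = (z - 4)/(z - 7)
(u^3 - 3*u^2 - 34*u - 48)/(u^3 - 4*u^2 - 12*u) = (u^2 - 5*u - 24)/(u*(u - 6))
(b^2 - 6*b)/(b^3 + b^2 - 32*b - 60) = b/(b^2 + 7*b + 10)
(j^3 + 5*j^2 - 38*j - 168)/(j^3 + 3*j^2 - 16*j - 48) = (j^2 + j - 42)/(j^2 - j - 12)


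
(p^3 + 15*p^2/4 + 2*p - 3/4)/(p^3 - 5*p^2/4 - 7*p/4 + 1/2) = (p + 3)/(p - 2)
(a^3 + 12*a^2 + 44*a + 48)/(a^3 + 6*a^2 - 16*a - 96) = (a + 2)/(a - 4)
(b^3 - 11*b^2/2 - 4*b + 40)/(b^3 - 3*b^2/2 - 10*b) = (b - 4)/b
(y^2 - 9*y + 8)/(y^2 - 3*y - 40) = (y - 1)/(y + 5)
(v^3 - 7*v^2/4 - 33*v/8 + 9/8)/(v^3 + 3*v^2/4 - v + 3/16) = 2*(v - 3)/(2*v - 1)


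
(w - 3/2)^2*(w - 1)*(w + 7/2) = w^4 - w^3/2 - 35*w^2/4 + 129*w/8 - 63/8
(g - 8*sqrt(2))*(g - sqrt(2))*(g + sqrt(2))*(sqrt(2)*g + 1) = sqrt(2)*g^4 - 15*g^3 - 10*sqrt(2)*g^2 + 30*g + 16*sqrt(2)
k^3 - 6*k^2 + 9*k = k*(k - 3)^2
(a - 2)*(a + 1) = a^2 - a - 2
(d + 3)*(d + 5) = d^2 + 8*d + 15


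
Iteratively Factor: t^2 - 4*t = (t - 4)*(t)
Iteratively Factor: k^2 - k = (k - 1)*(k)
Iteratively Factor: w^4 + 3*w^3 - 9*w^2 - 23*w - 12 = (w - 3)*(w^3 + 6*w^2 + 9*w + 4) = (w - 3)*(w + 1)*(w^2 + 5*w + 4) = (w - 3)*(w + 1)*(w + 4)*(w + 1)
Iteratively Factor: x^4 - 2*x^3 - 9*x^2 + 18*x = (x)*(x^3 - 2*x^2 - 9*x + 18) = x*(x + 3)*(x^2 - 5*x + 6) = x*(x - 2)*(x + 3)*(x - 3)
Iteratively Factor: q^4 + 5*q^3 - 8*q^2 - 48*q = (q + 4)*(q^3 + q^2 - 12*q) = q*(q + 4)*(q^2 + q - 12) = q*(q - 3)*(q + 4)*(q + 4)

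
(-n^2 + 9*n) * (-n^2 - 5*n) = n^4 - 4*n^3 - 45*n^2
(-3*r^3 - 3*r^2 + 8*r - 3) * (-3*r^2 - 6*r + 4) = 9*r^5 + 27*r^4 - 18*r^3 - 51*r^2 + 50*r - 12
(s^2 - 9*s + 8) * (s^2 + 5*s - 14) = s^4 - 4*s^3 - 51*s^2 + 166*s - 112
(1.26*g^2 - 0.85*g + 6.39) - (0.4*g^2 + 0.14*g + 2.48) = 0.86*g^2 - 0.99*g + 3.91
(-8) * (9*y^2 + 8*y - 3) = -72*y^2 - 64*y + 24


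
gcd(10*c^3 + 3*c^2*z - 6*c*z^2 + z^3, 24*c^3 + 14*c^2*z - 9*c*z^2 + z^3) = c + z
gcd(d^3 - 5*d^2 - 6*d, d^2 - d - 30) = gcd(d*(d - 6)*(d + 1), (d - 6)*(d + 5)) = d - 6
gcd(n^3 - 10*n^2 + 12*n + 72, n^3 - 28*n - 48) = n^2 - 4*n - 12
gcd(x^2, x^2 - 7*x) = x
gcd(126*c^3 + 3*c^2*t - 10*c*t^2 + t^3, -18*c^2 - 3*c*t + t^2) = -18*c^2 - 3*c*t + t^2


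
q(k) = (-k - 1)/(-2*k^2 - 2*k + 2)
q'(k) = (-k - 1)*(4*k + 2)/(-2*k^2 - 2*k + 2)^2 - 1/(-2*k^2 - 2*k + 2)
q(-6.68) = -0.08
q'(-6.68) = -0.01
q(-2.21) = -0.36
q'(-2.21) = -0.44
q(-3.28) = -0.18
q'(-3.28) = -0.07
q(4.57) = 0.11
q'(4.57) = -0.03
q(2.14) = 0.27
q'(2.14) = -0.17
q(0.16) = -0.71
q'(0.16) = -1.77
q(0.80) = 2.05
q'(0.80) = -10.95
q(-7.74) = -0.07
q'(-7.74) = -0.01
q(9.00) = 0.06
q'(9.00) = -0.00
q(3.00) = 0.18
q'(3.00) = -0.07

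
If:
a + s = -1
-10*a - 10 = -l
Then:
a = -s - 1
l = -10*s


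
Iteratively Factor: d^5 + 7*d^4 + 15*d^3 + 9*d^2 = (d + 3)*(d^4 + 4*d^3 + 3*d^2) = d*(d + 3)*(d^3 + 4*d^2 + 3*d) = d*(d + 3)^2*(d^2 + d) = d*(d + 1)*(d + 3)^2*(d)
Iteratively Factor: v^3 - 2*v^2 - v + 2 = (v + 1)*(v^2 - 3*v + 2) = (v - 2)*(v + 1)*(v - 1)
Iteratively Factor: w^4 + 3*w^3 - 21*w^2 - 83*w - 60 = (w + 1)*(w^3 + 2*w^2 - 23*w - 60) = (w - 5)*(w + 1)*(w^2 + 7*w + 12) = (w - 5)*(w + 1)*(w + 4)*(w + 3)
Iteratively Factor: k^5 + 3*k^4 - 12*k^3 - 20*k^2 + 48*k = (k - 2)*(k^4 + 5*k^3 - 2*k^2 - 24*k) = (k - 2)*(k + 3)*(k^3 + 2*k^2 - 8*k) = k*(k - 2)*(k + 3)*(k^2 + 2*k - 8) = k*(k - 2)^2*(k + 3)*(k + 4)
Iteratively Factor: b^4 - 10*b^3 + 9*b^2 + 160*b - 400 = (b + 4)*(b^3 - 14*b^2 + 65*b - 100) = (b - 5)*(b + 4)*(b^2 - 9*b + 20) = (b - 5)*(b - 4)*(b + 4)*(b - 5)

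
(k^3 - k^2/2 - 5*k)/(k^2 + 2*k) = k - 5/2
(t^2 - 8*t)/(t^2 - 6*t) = (t - 8)/(t - 6)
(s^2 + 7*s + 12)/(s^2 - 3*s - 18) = (s + 4)/(s - 6)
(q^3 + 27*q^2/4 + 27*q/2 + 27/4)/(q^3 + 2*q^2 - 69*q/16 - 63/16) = 4*(q + 3)/(4*q - 7)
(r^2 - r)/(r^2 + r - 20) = r*(r - 1)/(r^2 + r - 20)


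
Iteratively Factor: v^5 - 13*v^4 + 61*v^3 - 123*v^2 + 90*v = (v)*(v^4 - 13*v^3 + 61*v^2 - 123*v + 90) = v*(v - 5)*(v^3 - 8*v^2 + 21*v - 18) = v*(v - 5)*(v - 2)*(v^2 - 6*v + 9) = v*(v - 5)*(v - 3)*(v - 2)*(v - 3)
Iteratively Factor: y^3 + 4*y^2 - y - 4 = (y - 1)*(y^2 + 5*y + 4) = (y - 1)*(y + 1)*(y + 4)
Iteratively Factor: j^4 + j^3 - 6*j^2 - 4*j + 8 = (j + 2)*(j^3 - j^2 - 4*j + 4) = (j - 1)*(j + 2)*(j^2 - 4) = (j - 2)*(j - 1)*(j + 2)*(j + 2)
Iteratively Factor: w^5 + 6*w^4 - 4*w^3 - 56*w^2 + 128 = (w - 2)*(w^4 + 8*w^3 + 12*w^2 - 32*w - 64) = (w - 2)*(w + 2)*(w^3 + 6*w^2 - 32) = (w - 2)^2*(w + 2)*(w^2 + 8*w + 16) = (w - 2)^2*(w + 2)*(w + 4)*(w + 4)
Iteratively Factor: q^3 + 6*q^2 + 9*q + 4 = (q + 1)*(q^2 + 5*q + 4) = (q + 1)*(q + 4)*(q + 1)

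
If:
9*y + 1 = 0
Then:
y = -1/9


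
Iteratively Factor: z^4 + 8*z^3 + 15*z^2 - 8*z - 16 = (z + 4)*(z^3 + 4*z^2 - z - 4) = (z - 1)*(z + 4)*(z^2 + 5*z + 4) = (z - 1)*(z + 1)*(z + 4)*(z + 4)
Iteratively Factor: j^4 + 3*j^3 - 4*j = (j + 2)*(j^3 + j^2 - 2*j) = (j + 2)^2*(j^2 - j) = (j - 1)*(j + 2)^2*(j)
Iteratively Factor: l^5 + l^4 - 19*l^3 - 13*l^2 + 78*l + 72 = (l + 4)*(l^4 - 3*l^3 - 7*l^2 + 15*l + 18) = (l - 3)*(l + 4)*(l^3 - 7*l - 6) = (l - 3)*(l + 1)*(l + 4)*(l^2 - l - 6) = (l - 3)*(l + 1)*(l + 2)*(l + 4)*(l - 3)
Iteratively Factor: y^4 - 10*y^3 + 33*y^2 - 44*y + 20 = (y - 2)*(y^3 - 8*y^2 + 17*y - 10) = (y - 2)^2*(y^2 - 6*y + 5) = (y - 2)^2*(y - 1)*(y - 5)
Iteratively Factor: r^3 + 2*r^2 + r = (r)*(r^2 + 2*r + 1) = r*(r + 1)*(r + 1)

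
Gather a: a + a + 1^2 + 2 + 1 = 2*a + 4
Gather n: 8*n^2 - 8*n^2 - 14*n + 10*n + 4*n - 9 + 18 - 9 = 0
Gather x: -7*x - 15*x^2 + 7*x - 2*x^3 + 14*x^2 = -2*x^3 - x^2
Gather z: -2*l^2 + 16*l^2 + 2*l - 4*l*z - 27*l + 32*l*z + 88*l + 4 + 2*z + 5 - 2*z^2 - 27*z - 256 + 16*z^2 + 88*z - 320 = 14*l^2 + 63*l + 14*z^2 + z*(28*l + 63) - 567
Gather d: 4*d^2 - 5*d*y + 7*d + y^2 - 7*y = 4*d^2 + d*(7 - 5*y) + y^2 - 7*y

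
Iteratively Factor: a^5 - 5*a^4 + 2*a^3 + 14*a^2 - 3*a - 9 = (a + 1)*(a^4 - 6*a^3 + 8*a^2 + 6*a - 9) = (a - 3)*(a + 1)*(a^3 - 3*a^2 - a + 3) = (a - 3)*(a + 1)^2*(a^2 - 4*a + 3) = (a - 3)^2*(a + 1)^2*(a - 1)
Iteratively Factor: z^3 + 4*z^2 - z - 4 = (z + 4)*(z^2 - 1) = (z - 1)*(z + 4)*(z + 1)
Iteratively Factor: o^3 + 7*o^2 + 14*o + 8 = (o + 4)*(o^2 + 3*o + 2) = (o + 2)*(o + 4)*(o + 1)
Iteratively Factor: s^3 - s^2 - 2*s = (s + 1)*(s^2 - 2*s) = s*(s + 1)*(s - 2)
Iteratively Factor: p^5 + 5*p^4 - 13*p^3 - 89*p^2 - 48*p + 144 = (p + 3)*(p^4 + 2*p^3 - 19*p^2 - 32*p + 48) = (p - 4)*(p + 3)*(p^3 + 6*p^2 + 5*p - 12) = (p - 4)*(p - 1)*(p + 3)*(p^2 + 7*p + 12) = (p - 4)*(p - 1)*(p + 3)*(p + 4)*(p + 3)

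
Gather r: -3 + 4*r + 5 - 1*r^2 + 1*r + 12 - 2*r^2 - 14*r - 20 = -3*r^2 - 9*r - 6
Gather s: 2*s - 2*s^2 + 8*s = -2*s^2 + 10*s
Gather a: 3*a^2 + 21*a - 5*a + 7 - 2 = 3*a^2 + 16*a + 5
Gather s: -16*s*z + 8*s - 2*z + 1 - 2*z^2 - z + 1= s*(8 - 16*z) - 2*z^2 - 3*z + 2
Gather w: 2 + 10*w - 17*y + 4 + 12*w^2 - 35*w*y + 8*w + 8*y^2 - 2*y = 12*w^2 + w*(18 - 35*y) + 8*y^2 - 19*y + 6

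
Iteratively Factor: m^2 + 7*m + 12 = (m + 3)*(m + 4)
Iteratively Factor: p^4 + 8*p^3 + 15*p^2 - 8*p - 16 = (p - 1)*(p^3 + 9*p^2 + 24*p + 16) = (p - 1)*(p + 1)*(p^2 + 8*p + 16) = (p - 1)*(p + 1)*(p + 4)*(p + 4)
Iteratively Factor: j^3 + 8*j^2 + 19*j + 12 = (j + 4)*(j^2 + 4*j + 3) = (j + 1)*(j + 4)*(j + 3)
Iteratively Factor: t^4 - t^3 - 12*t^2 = (t)*(t^3 - t^2 - 12*t) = t*(t - 4)*(t^2 + 3*t) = t^2*(t - 4)*(t + 3)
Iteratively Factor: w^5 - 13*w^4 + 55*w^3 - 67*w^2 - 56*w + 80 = (w + 1)*(w^4 - 14*w^3 + 69*w^2 - 136*w + 80) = (w - 5)*(w + 1)*(w^3 - 9*w^2 + 24*w - 16) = (w - 5)*(w - 1)*(w + 1)*(w^2 - 8*w + 16) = (w - 5)*(w - 4)*(w - 1)*(w + 1)*(w - 4)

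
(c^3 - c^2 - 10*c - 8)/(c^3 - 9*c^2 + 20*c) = (c^2 + 3*c + 2)/(c*(c - 5))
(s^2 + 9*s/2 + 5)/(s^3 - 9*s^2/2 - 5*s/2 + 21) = (2*s + 5)/(2*s^2 - 13*s + 21)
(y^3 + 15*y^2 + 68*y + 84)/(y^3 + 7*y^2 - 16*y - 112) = (y^2 + 8*y + 12)/(y^2 - 16)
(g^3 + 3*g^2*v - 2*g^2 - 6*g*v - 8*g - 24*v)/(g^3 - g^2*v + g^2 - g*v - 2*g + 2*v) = (-g^2 - 3*g*v + 4*g + 12*v)/(-g^2 + g*v + g - v)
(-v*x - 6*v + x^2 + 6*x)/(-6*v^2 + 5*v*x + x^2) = (x + 6)/(6*v + x)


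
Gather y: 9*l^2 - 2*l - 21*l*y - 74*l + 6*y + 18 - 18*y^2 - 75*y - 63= 9*l^2 - 76*l - 18*y^2 + y*(-21*l - 69) - 45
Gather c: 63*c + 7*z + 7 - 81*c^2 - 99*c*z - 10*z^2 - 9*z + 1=-81*c^2 + c*(63 - 99*z) - 10*z^2 - 2*z + 8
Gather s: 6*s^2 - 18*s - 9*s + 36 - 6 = 6*s^2 - 27*s + 30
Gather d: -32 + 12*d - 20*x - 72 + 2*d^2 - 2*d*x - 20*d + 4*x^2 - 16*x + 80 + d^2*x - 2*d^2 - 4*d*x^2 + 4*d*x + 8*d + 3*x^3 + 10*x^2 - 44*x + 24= d^2*x + d*(-4*x^2 + 2*x) + 3*x^3 + 14*x^2 - 80*x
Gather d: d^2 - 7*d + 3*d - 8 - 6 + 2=d^2 - 4*d - 12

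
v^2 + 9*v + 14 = (v + 2)*(v + 7)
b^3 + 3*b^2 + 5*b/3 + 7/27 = (b + 1/3)^2*(b + 7/3)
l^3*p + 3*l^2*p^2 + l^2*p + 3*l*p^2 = l*(l + 3*p)*(l*p + p)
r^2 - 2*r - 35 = (r - 7)*(r + 5)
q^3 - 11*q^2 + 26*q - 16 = (q - 8)*(q - 2)*(q - 1)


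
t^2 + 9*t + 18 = (t + 3)*(t + 6)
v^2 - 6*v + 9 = (v - 3)^2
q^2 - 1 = (q - 1)*(q + 1)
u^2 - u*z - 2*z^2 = (u - 2*z)*(u + z)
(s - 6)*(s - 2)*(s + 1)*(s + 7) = s^4 - 45*s^2 + 40*s + 84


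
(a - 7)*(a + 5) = a^2 - 2*a - 35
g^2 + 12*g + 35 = (g + 5)*(g + 7)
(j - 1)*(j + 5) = j^2 + 4*j - 5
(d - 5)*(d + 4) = d^2 - d - 20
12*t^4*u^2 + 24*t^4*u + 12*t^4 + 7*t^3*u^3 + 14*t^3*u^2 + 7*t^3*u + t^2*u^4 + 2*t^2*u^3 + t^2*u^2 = (3*t + u)*(4*t + u)*(t*u + t)^2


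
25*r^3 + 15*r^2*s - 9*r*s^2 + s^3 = (-5*r + s)^2*(r + s)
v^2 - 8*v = v*(v - 8)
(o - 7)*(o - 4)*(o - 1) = o^3 - 12*o^2 + 39*o - 28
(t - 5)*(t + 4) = t^2 - t - 20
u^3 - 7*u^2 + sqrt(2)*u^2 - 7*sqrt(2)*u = u*(u - 7)*(u + sqrt(2))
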